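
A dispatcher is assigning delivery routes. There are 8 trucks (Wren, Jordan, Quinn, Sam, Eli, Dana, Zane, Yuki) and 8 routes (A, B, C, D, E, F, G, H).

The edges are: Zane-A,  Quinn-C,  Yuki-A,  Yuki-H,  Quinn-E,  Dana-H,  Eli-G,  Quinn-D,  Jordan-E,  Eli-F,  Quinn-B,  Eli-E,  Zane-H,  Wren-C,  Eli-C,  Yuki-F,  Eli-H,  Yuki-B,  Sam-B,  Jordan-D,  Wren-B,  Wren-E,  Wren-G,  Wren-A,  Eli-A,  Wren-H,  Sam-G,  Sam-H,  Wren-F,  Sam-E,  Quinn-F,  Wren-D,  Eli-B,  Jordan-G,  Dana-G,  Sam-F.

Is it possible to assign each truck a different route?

A valid assignment of size 8: Wren→E, Jordan→D, Quinn→C, Sam→F, Eli→G, Dana→H, Zane→A, Yuki→B.
All 8 trucks are covered.

Yes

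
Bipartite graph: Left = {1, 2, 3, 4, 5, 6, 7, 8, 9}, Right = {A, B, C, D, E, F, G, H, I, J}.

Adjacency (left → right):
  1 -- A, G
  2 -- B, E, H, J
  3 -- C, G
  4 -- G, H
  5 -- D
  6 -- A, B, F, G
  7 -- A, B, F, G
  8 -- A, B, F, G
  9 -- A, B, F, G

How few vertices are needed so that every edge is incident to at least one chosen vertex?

{2, 3, 4, 5, A, B, F, G} is a vertex cover of size 8: every edge has an endpoint in this set.
No smaller cover exists because 1–A, 2–E, 3–C, 4–H, 5–D, 6–G, 7–F, 8–B is a matching of size 8, and a cover must include an endpoint of each of these disjoint edges (König's theorem).

8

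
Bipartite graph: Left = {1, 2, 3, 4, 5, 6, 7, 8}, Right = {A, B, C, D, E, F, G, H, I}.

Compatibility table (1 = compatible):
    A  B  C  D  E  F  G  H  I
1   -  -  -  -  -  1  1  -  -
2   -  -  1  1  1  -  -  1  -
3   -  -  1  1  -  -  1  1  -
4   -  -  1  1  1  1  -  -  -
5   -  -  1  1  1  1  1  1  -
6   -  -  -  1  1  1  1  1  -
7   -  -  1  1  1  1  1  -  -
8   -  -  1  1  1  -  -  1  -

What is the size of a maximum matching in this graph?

6

For example, pair 1–F, 2–C, 3–H, 4–D, 5–E, 6–G.
The set {1, 2, 3, 4, 5, 6, 7, 8} has only 6 neighbours ({C, D, E, F, G, H}), so by Hall's theorem at most 6 of the 8 left vertices can be matched.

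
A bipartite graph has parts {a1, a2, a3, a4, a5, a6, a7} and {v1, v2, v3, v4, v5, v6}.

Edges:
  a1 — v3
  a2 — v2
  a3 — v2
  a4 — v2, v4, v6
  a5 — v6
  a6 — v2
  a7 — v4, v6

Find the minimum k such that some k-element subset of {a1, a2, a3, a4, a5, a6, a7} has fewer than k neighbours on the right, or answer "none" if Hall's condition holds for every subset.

2

Take S = {a2, a3}. Its neighbourhood is {v2}, so |N(S)| = 1 < |S| = 2.
No single vertex violates Hall's condition since each has at least one neighbour, so 2 is the minimum.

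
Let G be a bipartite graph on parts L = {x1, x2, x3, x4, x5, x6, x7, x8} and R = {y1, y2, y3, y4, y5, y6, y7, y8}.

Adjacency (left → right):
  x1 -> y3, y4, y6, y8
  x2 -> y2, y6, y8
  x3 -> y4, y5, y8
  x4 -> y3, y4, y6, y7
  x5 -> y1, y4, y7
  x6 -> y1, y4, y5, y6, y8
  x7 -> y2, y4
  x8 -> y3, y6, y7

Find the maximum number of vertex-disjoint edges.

8

A valid assignment of size 8: x1-y8, x2-y2, x3-y5, x4-y7, x5-y1, x6-y6, x7-y4, x8-y3.
All 8 left vertices are matched, so no larger matching exists.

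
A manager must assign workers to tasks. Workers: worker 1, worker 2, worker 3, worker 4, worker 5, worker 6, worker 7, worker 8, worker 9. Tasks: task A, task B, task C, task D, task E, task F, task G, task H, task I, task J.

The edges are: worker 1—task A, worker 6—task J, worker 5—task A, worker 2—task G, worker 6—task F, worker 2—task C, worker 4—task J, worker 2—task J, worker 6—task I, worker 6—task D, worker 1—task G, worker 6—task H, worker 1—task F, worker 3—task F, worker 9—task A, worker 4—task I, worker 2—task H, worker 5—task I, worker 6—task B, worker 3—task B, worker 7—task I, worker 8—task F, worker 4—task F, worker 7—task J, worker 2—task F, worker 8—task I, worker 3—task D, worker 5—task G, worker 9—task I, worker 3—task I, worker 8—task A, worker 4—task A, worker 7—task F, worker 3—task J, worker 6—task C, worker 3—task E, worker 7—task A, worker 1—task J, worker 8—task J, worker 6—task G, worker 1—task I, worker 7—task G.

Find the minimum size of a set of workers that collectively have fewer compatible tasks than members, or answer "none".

6

Take S = {worker 1, worker 4, worker 5, worker 7, worker 8, worker 9}. Its neighbourhood is {task A, task F, task G, task I, task J}, so |N(S)| = 5 < |S| = 6.
Every subset of size less than 6 has at least as many neighbours as members, so 6 is the minimum.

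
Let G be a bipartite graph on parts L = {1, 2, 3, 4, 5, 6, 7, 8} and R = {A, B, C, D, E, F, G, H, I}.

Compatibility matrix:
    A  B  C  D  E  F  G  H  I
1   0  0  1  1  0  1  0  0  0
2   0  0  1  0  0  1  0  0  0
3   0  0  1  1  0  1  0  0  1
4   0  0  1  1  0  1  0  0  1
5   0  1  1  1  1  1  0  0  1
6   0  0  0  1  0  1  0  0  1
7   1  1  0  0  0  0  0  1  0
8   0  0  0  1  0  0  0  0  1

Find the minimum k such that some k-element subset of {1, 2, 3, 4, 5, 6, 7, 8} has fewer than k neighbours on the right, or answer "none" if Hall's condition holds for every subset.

5

Take S = {1, 2, 3, 4, 6}. Its neighbourhood is {C, D, F, I}, so |N(S)| = 4 < |S| = 5.
Every subset of size less than 5 has at least as many neighbours as members, so 5 is the minimum.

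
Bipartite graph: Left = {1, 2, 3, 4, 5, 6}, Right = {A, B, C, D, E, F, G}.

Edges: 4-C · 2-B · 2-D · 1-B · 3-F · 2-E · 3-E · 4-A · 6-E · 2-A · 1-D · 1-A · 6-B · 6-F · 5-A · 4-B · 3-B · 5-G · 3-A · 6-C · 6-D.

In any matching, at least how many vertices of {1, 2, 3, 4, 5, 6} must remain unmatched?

For example, pair 1-A, 2-D, 3-B, 4-C, 5-G, 6-E.
This saturates every left vertex, so 6 is the maximum.
That matches 6 of the 6, leaving 0 unmatched; no matching can do better.

0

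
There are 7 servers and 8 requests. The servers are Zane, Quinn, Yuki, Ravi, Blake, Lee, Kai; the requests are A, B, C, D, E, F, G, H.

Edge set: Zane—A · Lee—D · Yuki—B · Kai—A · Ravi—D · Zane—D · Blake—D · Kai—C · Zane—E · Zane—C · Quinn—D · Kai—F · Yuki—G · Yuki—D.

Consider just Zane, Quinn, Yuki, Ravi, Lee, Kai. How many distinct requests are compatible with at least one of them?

The union of neighbours of {Zane, Quinn, Yuki, Ravi, Lee, Kai} is {A, B, C, D, E, F, G}, which has 7 elements.
Since |N(S)| = 7 ≥ |S| = 6, Hall's condition holds for this subset.

7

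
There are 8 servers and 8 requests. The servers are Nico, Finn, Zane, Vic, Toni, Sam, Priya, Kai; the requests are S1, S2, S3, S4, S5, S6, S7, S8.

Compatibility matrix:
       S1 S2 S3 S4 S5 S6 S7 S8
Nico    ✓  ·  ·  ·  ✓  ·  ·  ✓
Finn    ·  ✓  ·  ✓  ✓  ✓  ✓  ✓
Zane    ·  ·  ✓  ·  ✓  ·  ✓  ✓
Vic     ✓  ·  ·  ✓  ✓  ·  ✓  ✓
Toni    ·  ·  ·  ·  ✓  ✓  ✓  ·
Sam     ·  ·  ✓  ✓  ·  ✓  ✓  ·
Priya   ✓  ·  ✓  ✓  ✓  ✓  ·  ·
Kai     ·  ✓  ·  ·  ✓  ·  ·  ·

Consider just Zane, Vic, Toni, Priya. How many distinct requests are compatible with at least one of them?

The union of neighbours of {Zane, Vic, Toni, Priya} is {S1, S3, S4, S5, S6, S7, S8}, which has 7 elements.
Since |N(S)| = 7 ≥ |S| = 4, Hall's condition holds for this subset.

7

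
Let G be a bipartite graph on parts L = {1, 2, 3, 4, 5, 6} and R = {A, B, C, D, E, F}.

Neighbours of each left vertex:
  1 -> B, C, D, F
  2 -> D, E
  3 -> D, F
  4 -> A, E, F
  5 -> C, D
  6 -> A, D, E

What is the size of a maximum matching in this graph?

For example, pair 1–B, 2–D, 3–F, 4–A, 5–C, 6–E.
All 6 left vertices are matched, so no larger matching exists.

6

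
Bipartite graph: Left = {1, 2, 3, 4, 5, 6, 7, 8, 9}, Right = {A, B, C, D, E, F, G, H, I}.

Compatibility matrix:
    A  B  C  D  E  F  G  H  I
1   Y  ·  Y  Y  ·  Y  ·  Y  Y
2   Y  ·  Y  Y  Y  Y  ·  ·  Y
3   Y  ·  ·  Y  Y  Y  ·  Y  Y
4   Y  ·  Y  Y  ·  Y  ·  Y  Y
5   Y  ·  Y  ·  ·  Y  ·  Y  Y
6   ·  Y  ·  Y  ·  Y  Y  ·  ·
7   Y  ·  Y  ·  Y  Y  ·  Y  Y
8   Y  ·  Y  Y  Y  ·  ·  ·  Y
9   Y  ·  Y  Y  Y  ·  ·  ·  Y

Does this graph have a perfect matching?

No

The set {1, 2, 3, 4, 5, 7, 8, 9} has only 7 neighbours ({A, C, D, E, F, H, I}), so by Hall's theorem at most 8 of the 9 left vertices can be matched.
Hence no matching covers every left vertex.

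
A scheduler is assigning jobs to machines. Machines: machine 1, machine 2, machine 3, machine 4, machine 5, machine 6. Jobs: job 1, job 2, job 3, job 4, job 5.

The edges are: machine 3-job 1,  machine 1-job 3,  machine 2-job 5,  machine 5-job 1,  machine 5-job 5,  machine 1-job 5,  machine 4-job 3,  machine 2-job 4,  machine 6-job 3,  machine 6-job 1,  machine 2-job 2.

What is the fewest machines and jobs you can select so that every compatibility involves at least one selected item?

{machine 2, job 1, job 3, job 5} is a vertex cover of size 4: every edge has an endpoint in this set.
No smaller cover exists because machine 1–job 5, machine 2–job 2, machine 3–job 1, machine 4–job 3 is a matching of size 4, and a cover must include an endpoint of each of these disjoint edges (König's theorem).

4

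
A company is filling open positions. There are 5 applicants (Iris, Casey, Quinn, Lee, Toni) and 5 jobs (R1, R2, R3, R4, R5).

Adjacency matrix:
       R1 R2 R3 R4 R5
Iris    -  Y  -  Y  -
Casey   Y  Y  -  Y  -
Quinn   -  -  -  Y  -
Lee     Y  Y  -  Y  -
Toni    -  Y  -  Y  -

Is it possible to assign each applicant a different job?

No

The set {Iris, Casey, Quinn, Lee, Toni} has only 3 neighbours ({R1, R2, R4}), so by Hall's theorem at most 3 of the 5 applicants can be matched.
Hence no matching covers every applicant.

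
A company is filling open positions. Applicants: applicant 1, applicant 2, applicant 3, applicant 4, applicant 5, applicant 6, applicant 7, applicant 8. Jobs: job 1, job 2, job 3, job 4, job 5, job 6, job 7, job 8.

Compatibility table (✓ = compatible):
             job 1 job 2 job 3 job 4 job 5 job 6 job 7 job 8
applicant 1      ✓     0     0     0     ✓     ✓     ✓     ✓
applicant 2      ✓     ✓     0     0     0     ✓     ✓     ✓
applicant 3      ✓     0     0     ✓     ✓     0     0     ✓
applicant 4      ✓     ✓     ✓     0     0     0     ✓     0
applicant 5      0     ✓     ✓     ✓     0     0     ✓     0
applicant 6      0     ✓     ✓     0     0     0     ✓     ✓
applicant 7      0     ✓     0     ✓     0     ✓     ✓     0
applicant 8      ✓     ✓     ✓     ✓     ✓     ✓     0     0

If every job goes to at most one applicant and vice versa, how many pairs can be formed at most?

For example, pair applicant 1–job 7, applicant 2–job 1, applicant 3–job 4, applicant 4–job 3, applicant 5–job 2, applicant 6–job 8, applicant 7–job 6, applicant 8–job 5.
This saturates every applicant, so 8 is the maximum.

8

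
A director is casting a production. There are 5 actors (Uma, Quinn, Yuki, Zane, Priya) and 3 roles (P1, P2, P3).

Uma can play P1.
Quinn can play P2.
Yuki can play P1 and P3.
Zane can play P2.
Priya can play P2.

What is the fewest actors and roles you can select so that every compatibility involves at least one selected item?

{Uma, Yuki, P2} is a vertex cover of size 3: every edge has an endpoint in this set.
No smaller cover exists because Uma–P1, Quinn–P2, Yuki–P3 is a matching of size 3, and a cover must include an endpoint of each of these disjoint edges (König's theorem).

3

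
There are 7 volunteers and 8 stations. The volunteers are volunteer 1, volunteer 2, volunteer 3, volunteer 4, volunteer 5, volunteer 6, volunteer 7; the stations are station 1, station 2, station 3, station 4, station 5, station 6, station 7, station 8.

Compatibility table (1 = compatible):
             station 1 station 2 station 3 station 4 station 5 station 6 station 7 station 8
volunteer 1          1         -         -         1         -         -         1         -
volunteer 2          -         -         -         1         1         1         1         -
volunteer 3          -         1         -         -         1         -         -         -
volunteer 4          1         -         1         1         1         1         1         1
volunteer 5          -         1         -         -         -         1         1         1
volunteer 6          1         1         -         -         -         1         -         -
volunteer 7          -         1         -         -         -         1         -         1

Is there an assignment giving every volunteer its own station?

One maximum matching: volunteer 1-station 7, volunteer 2-station 4, volunteer 3-station 5, volunteer 4-station 8, volunteer 5-station 6, volunteer 6-station 1, volunteer 7-station 2.
All 7 volunteers are covered.

Yes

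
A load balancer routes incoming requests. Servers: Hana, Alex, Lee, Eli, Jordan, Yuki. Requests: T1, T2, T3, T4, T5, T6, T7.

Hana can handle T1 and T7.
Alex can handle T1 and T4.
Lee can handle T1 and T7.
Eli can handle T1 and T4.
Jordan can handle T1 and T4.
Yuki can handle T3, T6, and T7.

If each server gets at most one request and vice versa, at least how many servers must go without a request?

A valid assignment of size 4: Hana→T1, Alex→T4, Lee→T7, Yuki→T6.
The set {Hana, Alex, Lee, Eli, Jordan} has only 3 neighbours ({T1, T4, T7}), so by Hall's theorem at most 4 of the 6 servers can be matched.
That matches 4 of the 6, leaving 2 unmatched; no matching can do better.

2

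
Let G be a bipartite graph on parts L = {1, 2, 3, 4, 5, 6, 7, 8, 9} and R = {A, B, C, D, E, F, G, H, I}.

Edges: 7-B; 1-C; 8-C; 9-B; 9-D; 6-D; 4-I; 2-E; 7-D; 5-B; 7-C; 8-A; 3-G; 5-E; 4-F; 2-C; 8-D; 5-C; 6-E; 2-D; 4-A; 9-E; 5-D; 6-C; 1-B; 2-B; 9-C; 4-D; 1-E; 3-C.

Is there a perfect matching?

No

The set {1, 2, 5, 6, 7, 9} has only 4 neighbours ({B, C, D, E}), so by Hall's theorem at most 7 of the 9 left vertices can be matched.
Hence no matching covers every left vertex.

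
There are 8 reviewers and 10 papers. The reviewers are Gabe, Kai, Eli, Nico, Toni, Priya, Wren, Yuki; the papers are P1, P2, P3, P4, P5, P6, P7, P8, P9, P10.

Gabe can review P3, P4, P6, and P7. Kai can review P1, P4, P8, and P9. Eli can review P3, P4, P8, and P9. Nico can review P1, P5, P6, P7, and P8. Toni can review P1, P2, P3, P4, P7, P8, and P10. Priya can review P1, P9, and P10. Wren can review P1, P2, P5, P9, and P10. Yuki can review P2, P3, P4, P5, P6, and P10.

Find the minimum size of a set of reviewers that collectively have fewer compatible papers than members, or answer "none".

A matching saturating every reviewer exists, for instance Gabe→P7, Kai→P9, Eli→P4, Nico→P8, Toni→P1, Priya→P10, Wren→P2, Yuki→P3.
By Hall's marriage theorem, this means |N(S)| ≥ |S| for every subset S, so no violating subset exists.

none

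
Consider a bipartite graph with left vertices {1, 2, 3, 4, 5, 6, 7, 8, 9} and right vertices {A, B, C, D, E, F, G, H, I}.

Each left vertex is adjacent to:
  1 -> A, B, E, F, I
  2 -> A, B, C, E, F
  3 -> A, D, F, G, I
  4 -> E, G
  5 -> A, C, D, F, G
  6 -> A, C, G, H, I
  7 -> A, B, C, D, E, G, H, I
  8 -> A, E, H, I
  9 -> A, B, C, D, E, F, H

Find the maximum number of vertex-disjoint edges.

9

A valid assignment of size 9: 1-E, 2-F, 3-D, 4-G, 5-C, 6-H, 7-B, 8-I, 9-A.
All 9 left vertices are matched, so no larger matching exists.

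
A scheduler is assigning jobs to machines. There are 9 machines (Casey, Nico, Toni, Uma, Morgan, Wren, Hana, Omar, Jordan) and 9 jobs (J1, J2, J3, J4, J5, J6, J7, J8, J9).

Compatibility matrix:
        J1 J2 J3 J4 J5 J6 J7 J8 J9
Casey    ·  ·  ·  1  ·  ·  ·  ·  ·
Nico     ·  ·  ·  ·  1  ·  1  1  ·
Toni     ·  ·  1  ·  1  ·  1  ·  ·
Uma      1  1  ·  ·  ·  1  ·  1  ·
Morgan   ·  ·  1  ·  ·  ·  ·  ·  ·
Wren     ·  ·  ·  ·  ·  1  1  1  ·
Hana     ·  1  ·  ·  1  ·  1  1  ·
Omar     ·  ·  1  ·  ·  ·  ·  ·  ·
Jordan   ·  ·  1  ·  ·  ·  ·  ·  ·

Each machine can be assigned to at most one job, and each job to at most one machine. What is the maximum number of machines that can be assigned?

One maximum matching: Casey→J4, Nico→J8, Toni→J5, Uma→J1, Morgan→J3, Wren→J6, Hana→J7.
The set {Morgan, Omar, Jordan} has only 1 neighbour ({J3}), so by Hall's theorem at most 7 of the 9 machines can be matched.

7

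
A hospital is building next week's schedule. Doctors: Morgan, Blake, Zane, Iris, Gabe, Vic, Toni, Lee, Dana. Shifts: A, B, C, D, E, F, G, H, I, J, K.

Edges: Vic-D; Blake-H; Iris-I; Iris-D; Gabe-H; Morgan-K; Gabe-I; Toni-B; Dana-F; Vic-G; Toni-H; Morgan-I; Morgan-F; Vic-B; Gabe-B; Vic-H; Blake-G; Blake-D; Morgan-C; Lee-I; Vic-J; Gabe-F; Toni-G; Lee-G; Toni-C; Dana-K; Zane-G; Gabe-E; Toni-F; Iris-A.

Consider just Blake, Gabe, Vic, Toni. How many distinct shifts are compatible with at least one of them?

9

The union of neighbours of {Blake, Gabe, Vic, Toni} is {B, C, D, E, F, G, H, I, J}, which has 9 elements.
Since |N(S)| = 9 ≥ |S| = 4, Hall's condition holds for this subset.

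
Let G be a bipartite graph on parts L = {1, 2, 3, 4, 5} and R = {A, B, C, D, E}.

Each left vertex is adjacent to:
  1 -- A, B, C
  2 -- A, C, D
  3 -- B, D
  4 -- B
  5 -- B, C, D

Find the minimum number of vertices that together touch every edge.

4

The 4 edges 1–A, 2–C, 3–D, 4–B form a matching, so any vertex cover needs at least 4 vertices (one per matched edge).
Conversely {A, B, C, D} meets every edge and has exactly 4 vertices, so 4 is optimal.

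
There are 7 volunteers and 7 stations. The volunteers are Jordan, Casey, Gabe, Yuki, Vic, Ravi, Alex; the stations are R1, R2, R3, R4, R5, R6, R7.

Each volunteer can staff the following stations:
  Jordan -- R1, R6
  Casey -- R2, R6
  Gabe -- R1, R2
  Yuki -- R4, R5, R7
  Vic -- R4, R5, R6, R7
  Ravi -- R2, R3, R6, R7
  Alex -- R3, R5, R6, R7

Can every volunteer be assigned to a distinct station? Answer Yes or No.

Yes

For example, pair Jordan-R1, Casey-R6, Gabe-R2, Yuki-R5, Vic-R4, Ravi-R3, Alex-R7.
All 7 volunteers are covered.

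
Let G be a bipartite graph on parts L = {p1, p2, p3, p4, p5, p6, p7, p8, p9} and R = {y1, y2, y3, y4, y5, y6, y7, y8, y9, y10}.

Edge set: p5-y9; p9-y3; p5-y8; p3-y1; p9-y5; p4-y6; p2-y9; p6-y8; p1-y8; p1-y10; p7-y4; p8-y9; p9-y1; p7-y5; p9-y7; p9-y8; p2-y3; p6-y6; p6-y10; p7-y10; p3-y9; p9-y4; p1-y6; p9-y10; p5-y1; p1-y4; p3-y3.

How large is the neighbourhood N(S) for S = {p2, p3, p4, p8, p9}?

The union of neighbours of {p2, p3, p4, p8, p9} is {y1, y3, y4, y5, y6, y7, y8, y9, y10}, which has 9 elements.
Since |N(S)| = 9 ≥ |S| = 5, Hall's condition holds for this subset.

9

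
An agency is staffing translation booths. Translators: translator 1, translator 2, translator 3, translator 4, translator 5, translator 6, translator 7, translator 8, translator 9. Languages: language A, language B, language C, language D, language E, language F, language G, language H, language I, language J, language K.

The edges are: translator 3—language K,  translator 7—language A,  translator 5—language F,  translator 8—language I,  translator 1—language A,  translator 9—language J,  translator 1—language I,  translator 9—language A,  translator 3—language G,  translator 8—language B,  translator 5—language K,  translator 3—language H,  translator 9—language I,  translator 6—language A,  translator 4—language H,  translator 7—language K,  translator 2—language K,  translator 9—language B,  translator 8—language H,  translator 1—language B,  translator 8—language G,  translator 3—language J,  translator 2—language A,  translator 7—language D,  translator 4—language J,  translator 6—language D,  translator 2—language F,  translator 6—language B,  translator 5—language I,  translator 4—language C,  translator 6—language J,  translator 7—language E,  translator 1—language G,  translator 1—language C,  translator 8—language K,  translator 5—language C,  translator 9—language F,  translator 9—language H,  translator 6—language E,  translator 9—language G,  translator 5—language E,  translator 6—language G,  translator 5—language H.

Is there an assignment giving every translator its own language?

Yes

One maximum matching: translator 1–language G, translator 2–language A, translator 3–language J, translator 4–language H, translator 5–language I, translator 6–language D, translator 7–language K, translator 8–language B, translator 9–language F.
Every translator is matched, so this matching saturates all of them.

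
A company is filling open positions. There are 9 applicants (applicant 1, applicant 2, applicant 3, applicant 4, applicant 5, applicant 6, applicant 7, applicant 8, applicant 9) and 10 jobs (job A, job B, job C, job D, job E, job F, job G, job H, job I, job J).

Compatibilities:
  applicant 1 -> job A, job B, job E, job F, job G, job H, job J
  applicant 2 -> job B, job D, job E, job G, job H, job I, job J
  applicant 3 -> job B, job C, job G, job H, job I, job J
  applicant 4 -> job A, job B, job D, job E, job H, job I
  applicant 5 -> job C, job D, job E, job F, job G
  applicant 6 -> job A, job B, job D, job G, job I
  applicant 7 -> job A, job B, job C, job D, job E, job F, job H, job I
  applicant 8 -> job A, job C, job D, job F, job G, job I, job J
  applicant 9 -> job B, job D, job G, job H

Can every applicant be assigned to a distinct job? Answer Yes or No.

Yes

A valid assignment of size 9: applicant 1→job J, applicant 2→job B, applicant 3→job C, applicant 4→job H, applicant 5→job E, applicant 6→job D, applicant 7→job F, applicant 8→job I, applicant 9→job G.
All 9 applicants are covered.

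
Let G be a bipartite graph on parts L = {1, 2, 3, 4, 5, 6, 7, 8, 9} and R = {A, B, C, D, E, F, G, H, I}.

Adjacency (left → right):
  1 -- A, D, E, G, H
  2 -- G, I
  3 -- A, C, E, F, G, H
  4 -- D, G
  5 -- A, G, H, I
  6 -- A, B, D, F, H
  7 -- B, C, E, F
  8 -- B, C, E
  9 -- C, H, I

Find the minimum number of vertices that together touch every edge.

A maximum matching has 9 edges (e.g. 1–G, 2–I, 3–A, 4–D, 5–H, 6–F, 7–E, 8–B, 9–C).
By König's theorem the minimum vertex cover has the same size. One such cover is {1, 2, 3, 4, 5, 6, 7, 8, 9}.

9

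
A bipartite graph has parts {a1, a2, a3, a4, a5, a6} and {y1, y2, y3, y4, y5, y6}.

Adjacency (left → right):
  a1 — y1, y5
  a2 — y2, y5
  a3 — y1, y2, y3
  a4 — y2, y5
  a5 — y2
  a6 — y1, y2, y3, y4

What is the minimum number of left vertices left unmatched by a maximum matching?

1

For example, pair a1→y1, a2→y5, a3→y3, a4→y2, a6→y4.
The set {a2, a4, a5} has only 2 neighbours ({y2, y5}), so by Hall's theorem at most 5 of the 6 left vertices can be matched.
That matches 5 of the 6, leaving 1 unmatched; no matching can do better.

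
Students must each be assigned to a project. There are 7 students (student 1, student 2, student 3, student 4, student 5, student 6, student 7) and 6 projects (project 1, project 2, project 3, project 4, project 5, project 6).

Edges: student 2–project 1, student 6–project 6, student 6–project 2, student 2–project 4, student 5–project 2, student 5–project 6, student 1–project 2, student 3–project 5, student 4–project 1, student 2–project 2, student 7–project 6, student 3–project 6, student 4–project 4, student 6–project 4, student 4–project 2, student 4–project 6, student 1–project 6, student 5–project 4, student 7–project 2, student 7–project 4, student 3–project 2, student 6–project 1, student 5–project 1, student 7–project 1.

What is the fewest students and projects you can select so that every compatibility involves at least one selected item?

5

The 5 edges student 1–project 6, student 2–project 2, student 3–project 5, student 4–project 1, student 5–project 4 form a matching, so any vertex cover needs at least 5 vertices (one per matched edge).
Conversely {student 3, project 1, project 2, project 4, project 6} meets every edge and has exactly 5 vertices, so 5 is optimal.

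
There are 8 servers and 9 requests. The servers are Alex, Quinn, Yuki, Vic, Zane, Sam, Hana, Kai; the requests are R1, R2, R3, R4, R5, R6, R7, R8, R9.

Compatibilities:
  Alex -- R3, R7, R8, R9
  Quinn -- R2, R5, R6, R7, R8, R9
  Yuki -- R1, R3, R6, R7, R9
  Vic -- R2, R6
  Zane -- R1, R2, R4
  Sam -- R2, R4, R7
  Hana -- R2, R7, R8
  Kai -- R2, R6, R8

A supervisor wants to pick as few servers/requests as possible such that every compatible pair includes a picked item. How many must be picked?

8

A maximum matching has 8 edges (e.g. Alex–R7, Quinn–R9, Yuki–R3, Vic–R6, Zane–R1, Sam–R4, Hana–R2, Kai–R8).
By König's theorem the minimum vertex cover has the same size. One such cover is {Alex, Quinn, Yuki, Vic, Zane, Sam, Hana, Kai}.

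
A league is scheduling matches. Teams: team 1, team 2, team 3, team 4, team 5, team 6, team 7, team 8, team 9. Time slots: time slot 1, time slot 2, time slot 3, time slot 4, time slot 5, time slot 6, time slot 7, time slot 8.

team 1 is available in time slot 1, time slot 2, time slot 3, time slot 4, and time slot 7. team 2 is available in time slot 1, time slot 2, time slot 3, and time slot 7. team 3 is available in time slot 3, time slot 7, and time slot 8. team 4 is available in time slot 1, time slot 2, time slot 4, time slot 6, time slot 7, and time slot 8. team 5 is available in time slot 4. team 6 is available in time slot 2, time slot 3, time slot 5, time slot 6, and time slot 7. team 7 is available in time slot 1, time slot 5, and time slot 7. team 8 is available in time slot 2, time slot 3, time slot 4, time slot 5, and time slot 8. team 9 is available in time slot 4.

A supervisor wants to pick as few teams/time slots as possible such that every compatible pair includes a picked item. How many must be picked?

A maximum matching has 8 edges (e.g. team 1–time slot 1, team 2–time slot 2, team 3–time slot 7, team 4–time slot 6, team 5–time slot 4, team 6–time slot 3, team 7–time slot 5, team 8–time slot 8).
By König's theorem the minimum vertex cover has the same size. One such cover is {team 1, team 2, team 3, team 4, team 6, team 7, team 8, time slot 4}.

8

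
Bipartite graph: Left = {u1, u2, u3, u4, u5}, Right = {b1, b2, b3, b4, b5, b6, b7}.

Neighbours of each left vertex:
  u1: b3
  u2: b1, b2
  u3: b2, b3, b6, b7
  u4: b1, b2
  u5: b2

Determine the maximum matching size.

For example, pair u1-b3, u2-b1, u3-b6, u4-b2.
The set {u2, u4, u5} has only 2 neighbours ({b1, b2}), so by Hall's theorem at most 4 of the 5 left vertices can be matched.

4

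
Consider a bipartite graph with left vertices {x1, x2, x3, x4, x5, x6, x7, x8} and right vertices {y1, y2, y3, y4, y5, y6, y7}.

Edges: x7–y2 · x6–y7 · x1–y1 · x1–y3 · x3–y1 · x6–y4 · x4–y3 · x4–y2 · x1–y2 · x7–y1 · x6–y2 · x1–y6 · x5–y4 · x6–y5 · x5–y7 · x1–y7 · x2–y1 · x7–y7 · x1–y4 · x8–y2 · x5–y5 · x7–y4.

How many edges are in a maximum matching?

One maximum matching: x1-y6, x2-y1, x4-y3, x5-y5, x6-y7, x7-y4, x8-y2.
The set {x2, x3} has only 1 neighbour ({y1}), so by Hall's theorem at most 7 of the 8 left vertices can be matched.

7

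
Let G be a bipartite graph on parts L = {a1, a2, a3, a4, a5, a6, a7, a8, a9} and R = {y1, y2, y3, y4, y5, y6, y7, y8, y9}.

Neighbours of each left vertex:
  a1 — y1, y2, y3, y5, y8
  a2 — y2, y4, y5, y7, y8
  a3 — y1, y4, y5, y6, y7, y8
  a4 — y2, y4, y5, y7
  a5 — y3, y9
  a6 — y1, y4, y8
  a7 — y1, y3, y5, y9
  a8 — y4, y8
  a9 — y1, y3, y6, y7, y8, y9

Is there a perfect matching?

Yes

One maximum matching: a1→y3, a2→y4, a3→y7, a4→y2, a5→y9, a6→y1, a7→y5, a8→y8, a9→y6.
Every left vertex is matched, so this is a perfect matching.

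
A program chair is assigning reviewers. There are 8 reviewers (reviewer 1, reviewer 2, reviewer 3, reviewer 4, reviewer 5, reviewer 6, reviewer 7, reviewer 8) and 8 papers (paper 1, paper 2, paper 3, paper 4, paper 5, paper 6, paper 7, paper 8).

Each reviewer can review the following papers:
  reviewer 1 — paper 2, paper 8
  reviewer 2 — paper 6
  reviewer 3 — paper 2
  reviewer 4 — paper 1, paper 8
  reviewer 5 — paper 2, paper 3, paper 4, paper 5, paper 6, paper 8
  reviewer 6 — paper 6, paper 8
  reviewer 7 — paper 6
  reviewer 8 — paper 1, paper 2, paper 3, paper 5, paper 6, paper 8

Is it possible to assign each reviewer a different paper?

The set {reviewer 1, reviewer 2, reviewer 3, reviewer 6, reviewer 7} has only 3 neighbours ({paper 2, paper 6, paper 8}), so by Hall's theorem at most 6 of the 8 reviewers can be matched.
Hence no matching covers every reviewer.

No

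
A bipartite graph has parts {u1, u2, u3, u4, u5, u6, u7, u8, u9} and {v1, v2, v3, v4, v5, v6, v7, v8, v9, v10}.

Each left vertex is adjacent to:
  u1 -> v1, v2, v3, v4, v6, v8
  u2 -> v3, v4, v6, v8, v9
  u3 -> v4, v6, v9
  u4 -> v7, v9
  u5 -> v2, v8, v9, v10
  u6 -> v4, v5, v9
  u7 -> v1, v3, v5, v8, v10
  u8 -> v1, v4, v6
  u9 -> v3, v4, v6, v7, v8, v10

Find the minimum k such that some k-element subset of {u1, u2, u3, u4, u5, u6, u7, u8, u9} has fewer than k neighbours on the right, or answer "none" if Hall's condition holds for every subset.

none

A matching saturating every left vertex exists, for instance u1→v2, u2→v8, u3→v6, u4→v7, u5→v9, u6→v4, u7→v3, u8→v1, u9→v10.
By Hall's marriage theorem, this means |N(S)| ≥ |S| for every subset S, so no violating subset exists.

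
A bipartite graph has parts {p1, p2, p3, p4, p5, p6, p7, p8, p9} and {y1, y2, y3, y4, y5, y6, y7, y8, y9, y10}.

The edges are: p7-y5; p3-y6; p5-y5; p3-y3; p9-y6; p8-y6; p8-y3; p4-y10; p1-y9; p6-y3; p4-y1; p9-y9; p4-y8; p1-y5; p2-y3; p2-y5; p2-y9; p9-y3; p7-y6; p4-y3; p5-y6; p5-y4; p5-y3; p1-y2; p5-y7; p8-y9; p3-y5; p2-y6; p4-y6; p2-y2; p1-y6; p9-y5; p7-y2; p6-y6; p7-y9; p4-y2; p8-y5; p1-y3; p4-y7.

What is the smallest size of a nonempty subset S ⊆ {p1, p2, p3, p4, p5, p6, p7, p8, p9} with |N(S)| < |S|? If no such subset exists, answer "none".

6

Take S = {p1, p2, p3, p6, p7, p8}. Its neighbourhood is {y2, y3, y5, y6, y9}, so |N(S)| = 5 < |S| = 6.
Every subset of size less than 6 has at least as many neighbours as members, so 6 is the minimum.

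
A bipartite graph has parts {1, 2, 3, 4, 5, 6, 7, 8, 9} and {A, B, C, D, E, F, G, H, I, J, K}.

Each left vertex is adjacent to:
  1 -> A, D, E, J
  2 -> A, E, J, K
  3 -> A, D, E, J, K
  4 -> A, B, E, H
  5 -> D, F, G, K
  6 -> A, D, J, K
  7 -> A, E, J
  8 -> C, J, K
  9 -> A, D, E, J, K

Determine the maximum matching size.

One maximum matching: 1-D, 2-J, 3-A, 4-B, 5-F, 6-K, 7-E, 8-C.
The set {1, 2, 3, 6, 7, 9} has only 5 neighbours ({A, D, E, J, K}), so by Hall's theorem at most 8 of the 9 left vertices can be matched.

8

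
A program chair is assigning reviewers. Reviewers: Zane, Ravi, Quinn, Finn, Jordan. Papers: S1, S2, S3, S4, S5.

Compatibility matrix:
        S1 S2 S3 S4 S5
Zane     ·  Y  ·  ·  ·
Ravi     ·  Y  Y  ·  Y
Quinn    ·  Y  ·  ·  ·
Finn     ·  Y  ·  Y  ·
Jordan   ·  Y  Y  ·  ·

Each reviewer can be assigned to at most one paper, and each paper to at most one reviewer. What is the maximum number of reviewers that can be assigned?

A valid assignment of size 4: Zane–S2, Ravi–S5, Finn–S4, Jordan–S3.
The set {Zane, Quinn} has only 1 neighbour ({S2}), so by Hall's theorem at most 4 of the 5 reviewers can be matched.

4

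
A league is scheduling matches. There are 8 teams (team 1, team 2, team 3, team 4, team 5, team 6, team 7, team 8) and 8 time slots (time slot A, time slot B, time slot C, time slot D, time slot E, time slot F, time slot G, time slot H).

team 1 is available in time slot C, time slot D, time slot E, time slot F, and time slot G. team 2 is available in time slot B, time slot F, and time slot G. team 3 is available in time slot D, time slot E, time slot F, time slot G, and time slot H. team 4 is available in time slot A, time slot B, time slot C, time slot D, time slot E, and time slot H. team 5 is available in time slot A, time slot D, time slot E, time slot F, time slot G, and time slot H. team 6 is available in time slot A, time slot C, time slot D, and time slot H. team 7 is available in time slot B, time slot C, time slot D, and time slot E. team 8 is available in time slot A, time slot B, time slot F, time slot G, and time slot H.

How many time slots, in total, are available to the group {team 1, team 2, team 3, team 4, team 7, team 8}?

The union of neighbours of {team 1, team 2, team 3, team 4, team 7, team 8} is {time slot A, time slot B, time slot C, time slot D, time slot E, time slot F, time slot G, time slot H}, which has 8 elements.
Since |N(S)| = 8 ≥ |S| = 6, Hall's condition holds for this subset.

8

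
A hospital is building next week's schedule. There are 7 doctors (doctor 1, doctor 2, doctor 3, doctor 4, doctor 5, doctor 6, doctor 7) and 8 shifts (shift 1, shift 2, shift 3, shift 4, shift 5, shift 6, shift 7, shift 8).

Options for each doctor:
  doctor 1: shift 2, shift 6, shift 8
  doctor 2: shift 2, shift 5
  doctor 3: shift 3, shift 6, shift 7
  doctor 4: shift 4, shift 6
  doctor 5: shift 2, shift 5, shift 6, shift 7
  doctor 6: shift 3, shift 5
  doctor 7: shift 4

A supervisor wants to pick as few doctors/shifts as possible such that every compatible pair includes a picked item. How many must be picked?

The 7 edges doctor 1–shift 8, doctor 2–shift 2, doctor 3–shift 3, doctor 4–shift 6, doctor 5–shift 7, doctor 6–shift 5, doctor 7–shift 4 form a matching, so any vertex cover needs at least 7 vertices (one per matched edge).
Conversely {doctor 1, doctor 2, doctor 3, doctor 4, doctor 5, doctor 6, doctor 7} meets every edge and has exactly 7 vertices, so 7 is optimal.

7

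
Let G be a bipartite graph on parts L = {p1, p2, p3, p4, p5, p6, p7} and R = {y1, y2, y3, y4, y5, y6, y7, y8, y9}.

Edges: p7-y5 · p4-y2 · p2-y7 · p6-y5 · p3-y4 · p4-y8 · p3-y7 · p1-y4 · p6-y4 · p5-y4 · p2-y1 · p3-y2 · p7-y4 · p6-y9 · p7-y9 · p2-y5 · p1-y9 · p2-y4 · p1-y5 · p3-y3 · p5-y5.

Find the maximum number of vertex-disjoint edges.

One maximum matching: p1–y9, p2–y7, p3–y3, p4–y8, p5–y5, p6–y4.
The set {p1, p5, p6, p7} has only 3 neighbours ({y4, y5, y9}), so by Hall's theorem at most 6 of the 7 left vertices can be matched.

6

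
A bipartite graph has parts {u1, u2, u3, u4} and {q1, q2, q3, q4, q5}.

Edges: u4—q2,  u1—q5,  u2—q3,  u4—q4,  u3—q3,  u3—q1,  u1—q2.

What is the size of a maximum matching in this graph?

4

For example, pair u1-q5, u2-q3, u3-q1, u4-q2.
This saturates every left vertex, so 4 is the maximum.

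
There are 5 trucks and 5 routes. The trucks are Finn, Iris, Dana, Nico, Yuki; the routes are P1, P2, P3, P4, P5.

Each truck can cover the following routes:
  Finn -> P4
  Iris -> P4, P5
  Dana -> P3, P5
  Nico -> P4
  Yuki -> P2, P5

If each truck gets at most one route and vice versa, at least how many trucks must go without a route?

One maximum matching: Finn–P4, Iris–P5, Dana–P3, Yuki–P2.
The set {Finn, Nico} has only 1 neighbour ({P4}), so by Hall's theorem at most 4 of the 5 trucks can be matched.
That matches 4 of the 5, leaving 1 unmatched; no matching can do better.

1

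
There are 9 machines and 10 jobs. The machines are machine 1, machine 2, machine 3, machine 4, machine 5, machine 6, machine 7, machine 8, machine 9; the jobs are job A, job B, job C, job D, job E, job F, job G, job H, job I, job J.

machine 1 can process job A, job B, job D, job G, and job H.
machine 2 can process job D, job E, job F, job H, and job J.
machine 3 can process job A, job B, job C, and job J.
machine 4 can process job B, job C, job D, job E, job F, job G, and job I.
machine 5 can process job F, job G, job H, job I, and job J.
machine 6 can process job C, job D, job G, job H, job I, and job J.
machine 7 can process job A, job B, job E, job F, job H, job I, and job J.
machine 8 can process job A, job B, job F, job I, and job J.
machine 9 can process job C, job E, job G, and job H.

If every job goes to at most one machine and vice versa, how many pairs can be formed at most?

For example, pair machine 1→job A, machine 2→job E, machine 3→job C, machine 4→job B, machine 5→job J, machine 6→job D, machine 7→job H, machine 8→job F, machine 9→job G.
This saturates every machine, so 9 is the maximum.

9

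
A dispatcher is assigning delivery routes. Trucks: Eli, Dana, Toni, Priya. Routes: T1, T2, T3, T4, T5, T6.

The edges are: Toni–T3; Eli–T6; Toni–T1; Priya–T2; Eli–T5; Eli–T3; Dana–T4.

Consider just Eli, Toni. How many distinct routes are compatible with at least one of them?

4

The union of neighbours of {Eli, Toni} is {T1, T3, T5, T6}, which has 4 elements.
Since |N(S)| = 4 ≥ |S| = 2, Hall's condition holds for this subset.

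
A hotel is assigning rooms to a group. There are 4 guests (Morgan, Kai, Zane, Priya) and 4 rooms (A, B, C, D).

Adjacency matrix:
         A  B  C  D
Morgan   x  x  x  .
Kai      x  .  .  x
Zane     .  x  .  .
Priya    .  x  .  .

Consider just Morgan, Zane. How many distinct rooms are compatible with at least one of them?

The union of neighbours of {Morgan, Zane} is {A, B, C}, which has 3 elements.
Since |N(S)| = 3 ≥ |S| = 2, Hall's condition holds for this subset.

3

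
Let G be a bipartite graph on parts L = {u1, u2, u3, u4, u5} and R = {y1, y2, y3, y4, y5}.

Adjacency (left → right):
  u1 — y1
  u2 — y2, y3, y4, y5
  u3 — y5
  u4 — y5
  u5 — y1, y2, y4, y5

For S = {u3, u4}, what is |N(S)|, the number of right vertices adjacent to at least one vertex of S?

1

The union of neighbours of {u3, u4} is {y5}, which has 1 element.
Since |N(S)| = 1 < |S| = 2, Hall's condition fails for this subset.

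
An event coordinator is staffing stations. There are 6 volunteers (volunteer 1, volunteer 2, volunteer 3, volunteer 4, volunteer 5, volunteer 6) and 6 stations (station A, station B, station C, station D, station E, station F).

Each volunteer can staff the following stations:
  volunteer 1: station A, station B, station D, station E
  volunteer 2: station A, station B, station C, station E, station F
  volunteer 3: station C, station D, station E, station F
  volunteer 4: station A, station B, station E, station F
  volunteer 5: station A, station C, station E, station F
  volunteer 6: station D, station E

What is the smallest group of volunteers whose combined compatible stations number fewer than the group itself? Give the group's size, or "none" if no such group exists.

none

A matching saturating every volunteer exists, for instance volunteer 1→station A, volunteer 2→station E, volunteer 3→station F, volunteer 4→station B, volunteer 5→station C, volunteer 6→station D.
By Hall's marriage theorem, this means |N(S)| ≥ |S| for every subset S, so no violating subset exists.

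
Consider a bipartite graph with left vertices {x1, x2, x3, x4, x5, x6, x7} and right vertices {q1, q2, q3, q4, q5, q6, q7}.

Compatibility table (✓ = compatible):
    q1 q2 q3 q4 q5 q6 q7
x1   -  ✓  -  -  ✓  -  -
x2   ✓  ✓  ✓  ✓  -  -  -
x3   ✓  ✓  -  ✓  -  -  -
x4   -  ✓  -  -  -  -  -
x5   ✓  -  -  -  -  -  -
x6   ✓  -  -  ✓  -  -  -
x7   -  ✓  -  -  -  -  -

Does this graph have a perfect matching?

No

The set {x3, x4, x5, x6, x7} has only 3 neighbours ({q1, q2, q4}), so by Hall's theorem at most 5 of the 7 left vertices can be matched.
Hence no matching covers every left vertex.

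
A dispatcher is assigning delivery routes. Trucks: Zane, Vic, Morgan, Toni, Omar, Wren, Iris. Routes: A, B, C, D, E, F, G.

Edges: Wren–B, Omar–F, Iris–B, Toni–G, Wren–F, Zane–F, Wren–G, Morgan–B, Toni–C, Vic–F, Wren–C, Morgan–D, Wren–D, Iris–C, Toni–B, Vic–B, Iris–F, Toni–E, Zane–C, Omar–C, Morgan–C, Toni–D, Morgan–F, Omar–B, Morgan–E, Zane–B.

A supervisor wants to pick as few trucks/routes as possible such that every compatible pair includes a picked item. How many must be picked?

6

The 6 edges Zane–C, Vic–F, Morgan–D, Toni–E, Omar–B, Wren–G form a matching, so any vertex cover needs at least 6 vertices (one per matched edge).
Conversely {Morgan, Toni, Wren, B, C, F} meets every edge and has exactly 6 vertices, so 6 is optimal.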